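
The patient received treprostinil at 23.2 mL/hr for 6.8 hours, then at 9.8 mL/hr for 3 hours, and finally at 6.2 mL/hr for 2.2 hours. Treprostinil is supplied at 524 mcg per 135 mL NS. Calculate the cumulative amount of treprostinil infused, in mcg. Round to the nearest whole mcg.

Concentration = 524 mcg ÷ 135 mL = 3.881481 mcg/mL
Stage 1: 23.2 mL/hr × 6.8 hr = 157.76 mL → 157.76 mL × 3.881481 mcg/mL = 612.3425 mcg
Stage 2: 9.8 mL/hr × 3 hr = 29.4 mL → 29.4 mL × 3.881481 mcg/mL = 114.1156 mcg
Stage 3: 6.2 mL/hr × 2.2 hr = 13.64 mL → 13.64 mL × 3.881481 mcg/mL = 52.94341 mcg
Total = 612.3425 + 114.1156 + 52.94341 = 779.4015 mcg

779 mcg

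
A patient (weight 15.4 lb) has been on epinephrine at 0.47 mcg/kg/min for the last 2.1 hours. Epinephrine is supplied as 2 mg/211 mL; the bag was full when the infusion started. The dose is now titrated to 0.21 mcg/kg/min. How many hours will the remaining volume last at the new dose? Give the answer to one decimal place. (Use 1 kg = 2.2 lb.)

Initial rate:
Weight = 15.4 lb ÷ 2.2 lb/kg = 7 kg
Dose = 0.47 mcg/kg/min × 7 kg = 3.29 mcg/min
3.29 mcg/min × 60 min/hr = 197.4 mcg/hr
Concentration = 2 mg ÷ 211 mL = 0.009478673 mg/mL = 9.478673 mcg/mL
Rate = 197.4 mcg/hr ÷ 9.478673 mcg/mL = 20.8257 mL/hr
Volume infused so far = 20.8257 mL/hr × 2.1 hr = 43.73397 mL
Volume remaining = 211 − 43.73397 = 167.266 mL
New rate:
Dose = 0.21 mcg/kg/min × 7 kg = 1.47 mcg/min
1.47 mcg/min × 60 min/hr = 88.2 mcg/hr
Rate = 88.2 mcg/hr ÷ 9.478673 mcg/mL = 9.3051 mL/hr
Time remaining = 167.266 mL ÷ 9.3051 mL/hr = 17.97574 hr

18.0 hours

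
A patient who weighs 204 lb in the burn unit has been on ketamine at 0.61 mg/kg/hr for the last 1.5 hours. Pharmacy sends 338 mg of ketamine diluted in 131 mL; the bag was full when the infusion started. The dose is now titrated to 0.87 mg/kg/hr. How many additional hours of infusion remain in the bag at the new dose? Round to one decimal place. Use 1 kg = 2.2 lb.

Initial rate:
Weight = 204 lb ÷ 2.2 lb/kg = 92.72727 kg
Dose = 0.61 mg/kg/hr × 92.72727 kg = 56.56364 mg/hr
Concentration = 338 mg ÷ 131 mL = 2.580153 mg/mL
Rate = 56.56364 mg/hr ÷ 2.580153 mg/mL = 21.92259 mL/hr
Volume infused so far = 21.92259 mL/hr × 1.5 hr = 32.88389 mL
Volume remaining = 131 − 32.88389 = 98.11611 mL
New rate:
Dose = 0.87 mg/kg/hr × 92.72727 kg = 80.67273 mg/hr
Rate = 80.67273 mg/hr ÷ 2.580153 mg/mL = 31.26665 mL/hr
Time remaining = 98.11611 mL ÷ 31.26665 mL/hr = 3.138044 hr

3.1 hours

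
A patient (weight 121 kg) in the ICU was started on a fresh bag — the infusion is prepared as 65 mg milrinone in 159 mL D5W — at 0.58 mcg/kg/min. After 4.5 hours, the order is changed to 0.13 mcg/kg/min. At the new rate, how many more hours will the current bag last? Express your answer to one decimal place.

48.8 hours

Initial rate:
Dose = 0.58 mcg/kg/min × 121 kg = 70.18 mcg/min
70.18 mcg/min × 60 min/hr = 4210.8 mcg/hr
Concentration = 65 mg ÷ 159 mL = 0.408805 mg/mL = 408.805 mcg/mL
Rate = 4210.8 mcg/hr ÷ 408.805 mcg/mL = 10.30026 mL/hr
Volume infused so far = 10.30026 mL/hr × 4.5 hr = 46.35119 mL
Volume remaining = 159 − 46.35119 = 112.6488 mL
New rate:
Dose = 0.13 mcg/kg/min × 121 kg = 15.73 mcg/min
15.73 mcg/min × 60 min/hr = 943.8 mcg/hr
Rate = 943.8 mcg/hr ÷ 408.805 mcg/mL = 2.30868 mL/hr
Time remaining = 112.6488 mL ÷ 2.30868 mL/hr = 48.7936 hr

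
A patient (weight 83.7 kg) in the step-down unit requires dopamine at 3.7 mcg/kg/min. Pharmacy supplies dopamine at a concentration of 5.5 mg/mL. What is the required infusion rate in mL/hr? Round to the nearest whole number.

Dose = 3.7 mcg/kg/min × 83.7 kg = 309.69 mcg/min
309.69 mcg/min × 60 min/hr = 18581.4 mcg/hr
Concentration = 5.5 mg/mL = 5500 mcg/mL
Rate = 18581.4 mcg/hr ÷ 5500 mcg/mL = 3.378436 mL/hr

3 mL/hr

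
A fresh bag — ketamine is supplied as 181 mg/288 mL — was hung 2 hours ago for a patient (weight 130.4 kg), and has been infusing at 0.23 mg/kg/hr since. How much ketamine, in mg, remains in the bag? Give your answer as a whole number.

Dose = 0.23 mg/kg/hr × 130.4 kg = 29.992 mg/hr
Concentration = 181 mg ÷ 288 mL = 0.6284722 mg/mL
Rate = 29.992 mg/hr ÷ 0.6284722 mg/mL = 47.72208 mL/hr
Volume infused = 47.72208 mL/hr × 2 hr = 95.44415 mL
Volume remaining = 288 − 95.44415 = 192.5558 mL
Drug remaining = 192.5558 mL × 0.6284722 mg/mL = 121.016 mg

121 mg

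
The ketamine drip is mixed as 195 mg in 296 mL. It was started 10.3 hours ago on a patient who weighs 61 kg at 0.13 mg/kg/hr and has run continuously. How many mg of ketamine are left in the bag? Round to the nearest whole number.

Dose = 0.13 mg/kg/hr × 61 kg = 7.93 mg/hr
Concentration = 195 mg ÷ 296 mL = 0.6587838 mg/mL
Rate = 7.93 mg/hr ÷ 0.6587838 mg/mL = 12.03733 mL/hr
Volume infused = 12.03733 mL/hr × 10.3 hr = 123.9845 mL
Volume remaining = 296 − 123.9845 = 172.0155 mL
Drug remaining = 172.0155 mL × 0.6587838 mg/mL = 113.321 mg

113 mg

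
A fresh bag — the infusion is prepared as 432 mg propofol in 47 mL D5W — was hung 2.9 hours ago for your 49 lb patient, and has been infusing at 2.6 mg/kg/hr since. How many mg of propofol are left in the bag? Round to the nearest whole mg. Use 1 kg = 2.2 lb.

Weight = 49 lb ÷ 2.2 lb/kg = 22.27273 kg
Dose = 2.6 mg/kg/hr × 22.27273 kg = 57.90909 mg/hr
Concentration = 432 mg ÷ 47 mL = 9.191489 mg/mL
Rate = 57.90909 mg/hr ÷ 9.191489 mg/mL = 6.300295 mL/hr
Volume infused = 6.300295 mL/hr × 2.9 hr = 18.27085 mL
Volume remaining = 47 − 18.27085 = 28.72915 mL
Drug remaining = 28.72915 mL × 9.191489 mg/mL = 264.0636 mg

264 mg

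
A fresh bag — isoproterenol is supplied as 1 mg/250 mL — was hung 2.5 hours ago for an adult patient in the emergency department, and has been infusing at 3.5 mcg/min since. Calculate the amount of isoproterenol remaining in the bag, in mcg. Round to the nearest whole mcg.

3.5 mcg/min × 60 min/hr = 210 mcg/hr
Concentration = 1 mg ÷ 250 mL = 0.004 mg/mL = 4 mcg/mL
Rate = 210 mcg/hr ÷ 4 mcg/mL = 52.5 mL/hr
Volume infused = 52.5 mL/hr × 2.5 hr = 131.25 mL
Volume remaining = 250 − 131.25 = 118.75 mL
Drug remaining = 118.75 mL × 4 mcg/mL = 475 mcg

475 mcg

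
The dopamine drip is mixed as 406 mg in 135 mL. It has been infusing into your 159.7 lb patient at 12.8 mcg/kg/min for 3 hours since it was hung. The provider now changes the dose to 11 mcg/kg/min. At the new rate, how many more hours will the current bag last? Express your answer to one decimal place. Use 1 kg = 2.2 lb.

Initial rate:
Weight = 159.7 lb ÷ 2.2 lb/kg = 72.59091 kg
Dose = 12.8 mcg/kg/min × 72.59091 kg = 929.1636 mcg/min
929.1636 mcg/min × 60 min/hr = 55749.82 mcg/hr
Concentration = 406 mg ÷ 135 mL = 3.007407 mg/mL = 3007.407 mcg/mL
Rate = 55749.82 mcg/hr ÷ 3007.407 mcg/mL = 18.5375 mL/hr
Volume infused so far = 18.5375 mL/hr × 3 hr = 55.6125 mL
Volume remaining = 135 − 55.6125 = 79.3875 mL
New rate:
Dose = 11 mcg/kg/min × 72.59091 kg = 798.5 mcg/min
798.5 mcg/min × 60 min/hr = 47910 mcg/hr
Rate = 47910 mcg/hr ÷ 3007.407 mcg/mL = 15.93067 mL/hr
Time remaining = 79.3875 mL ÷ 15.93067 mL/hr = 4.983313 hr

5.0 hours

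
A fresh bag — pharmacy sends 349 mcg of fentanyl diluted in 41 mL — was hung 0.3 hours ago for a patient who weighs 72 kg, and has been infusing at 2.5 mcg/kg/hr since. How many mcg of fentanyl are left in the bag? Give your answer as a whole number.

Dose = 2.5 mcg/kg/hr × 72 kg = 180 mcg/hr
Concentration = 349 mcg ÷ 41 mL = 8.512195 mcg/mL
Rate = 180 mcg/hr ÷ 8.512195 mcg/mL = 21.14613 mL/hr
Volume infused = 21.14613 mL/hr × 0.3 hr = 6.34384 mL
Volume remaining = 41 − 6.34384 = 34.65616 mL
Drug remaining = 34.65616 mL × 8.512195 mcg/mL = 295 mcg

295 mcg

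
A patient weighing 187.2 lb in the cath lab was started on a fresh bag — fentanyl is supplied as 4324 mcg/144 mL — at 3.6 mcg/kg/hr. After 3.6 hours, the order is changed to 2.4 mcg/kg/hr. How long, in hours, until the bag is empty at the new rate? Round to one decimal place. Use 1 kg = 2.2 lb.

Initial rate:
Weight = 187.2 lb ÷ 2.2 lb/kg = 85.09091 kg
Dose = 3.6 mcg/kg/hr × 85.09091 kg = 306.3273 mcg/hr
Concentration = 4324 mcg ÷ 144 mL = 30.02778 mcg/mL
Rate = 306.3273 mcg/hr ÷ 30.02778 mcg/mL = 10.20146 mL/hr
Volume infused so far = 10.20146 mL/hr × 3.6 hr = 36.72527 mL
Volume remaining = 144 − 36.72527 = 107.2747 mL
New rate:
Dose = 2.4 mcg/kg/hr × 85.09091 kg = 204.2182 mcg/hr
Rate = 204.2182 mcg/hr ÷ 30.02778 mcg/mL = 6.800976 mL/hr
Time remaining = 107.2747 mL ÷ 6.800976 mL/hr = 15.77343 hr

15.8 hours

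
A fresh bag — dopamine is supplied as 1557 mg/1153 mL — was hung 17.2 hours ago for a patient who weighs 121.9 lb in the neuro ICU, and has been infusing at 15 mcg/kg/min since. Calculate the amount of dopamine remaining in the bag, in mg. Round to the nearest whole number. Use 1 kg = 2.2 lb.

699 mg

Weight = 121.9 lb ÷ 2.2 lb/kg = 55.40909 kg
Dose = 15 mcg/kg/min × 55.40909 kg = 831.1364 mcg/min
831.1364 mcg/min × 60 min/hr = 49868.18 mcg/hr
Concentration = 1557 mg ÷ 1153 mL = 1.35039 mg/mL = 1350.39 mcg/mL
Rate = 49868.18 mcg/hr ÷ 1350.39 mcg/mL = 36.92872 mL/hr
Volume infused = 36.92872 mL/hr × 17.2 hr = 635.1739 mL
Volume remaining = 1153 − 635.1739 = 517.8261 mL
Drug remaining = 517.8261 mL × 1350.39 mcg/mL = 699267.3 mcg = 699.2673 mg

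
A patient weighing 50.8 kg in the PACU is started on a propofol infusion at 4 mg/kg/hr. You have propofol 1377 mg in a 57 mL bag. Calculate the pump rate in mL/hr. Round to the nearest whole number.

8 mL/hr

Dose = 4 mg/kg/hr × 50.8 kg = 203.2 mg/hr
Concentration = 1377 mg ÷ 57 mL = 24.15789 mg/mL
Rate = 203.2 mg/hr ÷ 24.15789 mg/mL = 8.411329 mL/hr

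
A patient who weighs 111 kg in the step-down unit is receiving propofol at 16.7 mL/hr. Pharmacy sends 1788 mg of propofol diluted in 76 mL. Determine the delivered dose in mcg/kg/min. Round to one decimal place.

59.0 mcg/kg/min

Concentration = 1788 mg ÷ 76 mL = 23.52632 mg/mL = 23526.32 mcg/mL
Drug rate = 16.7 mL/hr × 23526.32 mcg/mL = 392889.5 mcg/hr
392889.5 mcg/hr ÷ 60 min/hr = 6548.158 mcg/min
6548.158 mcg/min ÷ 111 kg = 58.99241 mcg/kg/min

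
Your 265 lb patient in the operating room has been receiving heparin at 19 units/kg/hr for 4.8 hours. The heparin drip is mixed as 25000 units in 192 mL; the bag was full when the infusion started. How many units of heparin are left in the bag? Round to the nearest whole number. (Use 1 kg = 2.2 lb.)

Weight = 265 lb ÷ 2.2 lb/kg = 120.4545 kg
Dose = 19 units/kg/hr × 120.4545 kg = 2288.636 units/hr
Concentration = 25000 units ÷ 192 mL = 130.2083 units/mL
Rate = 2288.636 units/hr ÷ 130.2083 units/mL = 17.57673 mL/hr
Volume infused = 17.57673 mL/hr × 4.8 hr = 84.36829 mL
Volume remaining = 192 − 84.36829 = 107.6317 mL
Drug remaining = 107.6317 mL × 130.2083 units/mL = 14014.55 units

14015 units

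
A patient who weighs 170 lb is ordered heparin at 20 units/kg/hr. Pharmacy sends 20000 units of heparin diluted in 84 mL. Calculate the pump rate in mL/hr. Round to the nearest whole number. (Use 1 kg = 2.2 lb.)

Weight = 170 lb ÷ 2.2 lb/kg = 77.27273 kg
Dose = 20 units/kg/hr × 77.27273 kg = 1545.455 units/hr
Concentration = 20000 units ÷ 84 mL = 238.0952 units/mL
Rate = 1545.455 units/hr ÷ 238.0952 units/mL = 6.490909 mL/hr

6 mL/hr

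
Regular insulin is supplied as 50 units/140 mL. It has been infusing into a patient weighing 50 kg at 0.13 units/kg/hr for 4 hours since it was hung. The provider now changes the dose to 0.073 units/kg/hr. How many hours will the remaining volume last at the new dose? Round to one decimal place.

Initial rate:
Dose = 0.13 units/kg/hr × 50 kg = 6.5 units/hr
Concentration = 50 units ÷ 140 mL = 0.3571429 units/mL
Rate = 6.5 units/hr ÷ 0.3571429 units/mL = 18.2 mL/hr
Volume infused so far = 18.2 mL/hr × 4 hr = 72.8 mL
Volume remaining = 140 − 72.8 = 67.2 mL
New rate:
Dose = 0.073 units/kg/hr × 50 kg = 3.65 units/hr
Rate = 3.65 units/hr ÷ 0.3571429 units/mL = 10.22 mL/hr
Time remaining = 67.2 mL ÷ 10.22 mL/hr = 6.575342 hr

6.6 hours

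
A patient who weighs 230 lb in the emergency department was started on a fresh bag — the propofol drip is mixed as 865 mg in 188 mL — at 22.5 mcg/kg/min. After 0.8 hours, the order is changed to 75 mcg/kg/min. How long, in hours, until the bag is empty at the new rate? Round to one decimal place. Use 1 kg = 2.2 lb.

1.6 hours

Initial rate:
Weight = 230 lb ÷ 2.2 lb/kg = 104.5455 kg
Dose = 22.5 mcg/kg/min × 104.5455 kg = 2352.273 mcg/min
2352.273 mcg/min × 60 min/hr = 141136.4 mcg/hr
Concentration = 865 mg ÷ 188 mL = 4.601064 mg/mL = 4601.064 mcg/mL
Rate = 141136.4 mcg/hr ÷ 4601.064 mcg/mL = 30.67472 mL/hr
Volume infused so far = 30.67472 mL/hr × 0.8 hr = 24.53978 mL
Volume remaining = 188 − 24.53978 = 163.4602 mL
New rate:
Dose = 75 mcg/kg/min × 104.5455 kg = 7840.909 mcg/min
7840.909 mcg/min × 60 min/hr = 470454.5 mcg/hr
Rate = 470454.5 mcg/hr ÷ 4601.064 mcg/mL = 102.2491 mL/hr
Time remaining = 163.4602 mL ÷ 102.2491 mL/hr = 1.598647 hr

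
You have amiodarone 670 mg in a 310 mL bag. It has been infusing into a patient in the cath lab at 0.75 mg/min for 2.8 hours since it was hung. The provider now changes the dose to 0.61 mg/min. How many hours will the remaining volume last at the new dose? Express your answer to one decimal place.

14.9 hours

Initial rate:
0.75 mg/min × 60 min/hr = 45 mg/hr
Concentration = 670 mg ÷ 310 mL = 2.16129 mg/mL
Rate = 45 mg/hr ÷ 2.16129 mg/mL = 20.8209 mL/hr
Volume infused so far = 20.8209 mL/hr × 2.8 hr = 58.29851 mL
Volume remaining = 310 − 58.29851 = 251.7015 mL
New rate:
0.61 mg/min × 60 min/hr = 36.6 mg/hr
Rate = 36.6 mg/hr ÷ 2.16129 mg/mL = 16.93433 mL/hr
Time remaining = 251.7015 mL ÷ 16.93433 mL/hr = 14.86339 hr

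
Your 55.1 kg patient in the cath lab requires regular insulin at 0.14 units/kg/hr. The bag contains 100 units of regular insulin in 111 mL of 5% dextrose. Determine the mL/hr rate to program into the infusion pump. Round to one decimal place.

Dose = 0.14 units/kg/hr × 55.1 kg = 7.714 units/hr
Concentration = 100 units ÷ 111 mL = 0.9009009 units/mL
Rate = 7.714 units/hr ÷ 0.9009009 units/mL = 8.56254 mL/hr

8.6 mL/hr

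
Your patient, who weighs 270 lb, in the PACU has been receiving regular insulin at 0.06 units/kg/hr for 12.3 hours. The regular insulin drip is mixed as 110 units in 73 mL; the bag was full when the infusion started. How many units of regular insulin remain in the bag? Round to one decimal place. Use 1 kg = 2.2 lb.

Weight = 270 lb ÷ 2.2 lb/kg = 122.7273 kg
Dose = 0.06 units/kg/hr × 122.7273 kg = 7.363636 units/hr
Concentration = 110 units ÷ 73 mL = 1.506849 units/mL
Rate = 7.363636 units/hr ÷ 1.506849 units/mL = 4.886777 mL/hr
Volume infused = 4.886777 mL/hr × 12.3 hr = 60.10736 mL
Volume remaining = 73 − 60.10736 = 12.89264 mL
Drug remaining = 12.89264 mL × 1.506849 units/mL = 19.42727 units

19.4 units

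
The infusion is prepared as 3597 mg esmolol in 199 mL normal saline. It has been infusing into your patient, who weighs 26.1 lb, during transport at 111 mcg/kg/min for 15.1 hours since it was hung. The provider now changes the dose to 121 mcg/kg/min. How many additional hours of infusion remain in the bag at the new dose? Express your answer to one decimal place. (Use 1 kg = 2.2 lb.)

Initial rate:
Weight = 26.1 lb ÷ 2.2 lb/kg = 11.86364 kg
Dose = 111 mcg/kg/min × 11.86364 kg = 1316.864 mcg/min
1316.864 mcg/min × 60 min/hr = 79011.82 mcg/hr
Concentration = 3597 mg ÷ 199 mL = 18.07538 mg/mL = 18075.38 mcg/mL
Rate = 79011.82 mcg/hr ÷ 18075.38 mcg/mL = 4.37124 mL/hr
Volume infused so far = 4.37124 mL/hr × 15.1 hr = 66.00573 mL
Volume remaining = 199 − 66.00573 = 132.9943 mL
New rate:
Dose = 121 mcg/kg/min × 11.86364 kg = 1435.5 mcg/min
1435.5 mcg/min × 60 min/hr = 86130 mcg/hr
Rate = 86130 mcg/hr ÷ 18075.38 mcg/mL = 4.765046 mL/hr
Time remaining = 132.9943 mL ÷ 4.765046 mL/hr = 27.91039 hr

27.9 hours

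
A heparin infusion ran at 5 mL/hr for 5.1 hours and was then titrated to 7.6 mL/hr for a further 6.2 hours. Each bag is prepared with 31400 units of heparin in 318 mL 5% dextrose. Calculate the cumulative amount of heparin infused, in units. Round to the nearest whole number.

7171 units

Concentration = 31400 units ÷ 318 mL = 98.74214 units/mL
Stage 1: 5 mL/hr × 5.1 hr = 25.5 mL → 25.5 mL × 98.74214 units/mL = 2517.925 units
Stage 2: 7.6 mL/hr × 6.2 hr = 47.12 mL → 47.12 mL × 98.74214 units/mL = 4652.73 units
Total = 2517.925 + 4652.73 = 7170.654 units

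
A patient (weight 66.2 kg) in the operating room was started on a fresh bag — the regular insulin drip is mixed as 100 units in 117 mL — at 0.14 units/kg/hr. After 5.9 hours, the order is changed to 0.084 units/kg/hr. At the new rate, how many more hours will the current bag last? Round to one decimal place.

8.1 hours

Initial rate:
Dose = 0.14 units/kg/hr × 66.2 kg = 9.268 units/hr
Concentration = 100 units ÷ 117 mL = 0.8547009 units/mL
Rate = 9.268 units/hr ÷ 0.8547009 units/mL = 10.84356 mL/hr
Volume infused so far = 10.84356 mL/hr × 5.9 hr = 63.977 mL
Volume remaining = 117 − 63.977 = 53.023 mL
New rate:
Dose = 0.084 units/kg/hr × 66.2 kg = 5.5608 units/hr
Rate = 5.5608 units/hr ÷ 0.8547009 units/mL = 6.506136 mL/hr
Time remaining = 53.023 mL ÷ 6.506136 mL/hr = 8.149691 hr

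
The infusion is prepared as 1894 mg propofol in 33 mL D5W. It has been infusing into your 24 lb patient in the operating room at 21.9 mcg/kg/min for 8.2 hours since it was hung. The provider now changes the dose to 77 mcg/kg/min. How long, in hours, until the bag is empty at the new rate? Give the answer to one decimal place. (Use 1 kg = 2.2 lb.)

35.2 hours

Initial rate:
Weight = 24 lb ÷ 2.2 lb/kg = 10.90909 kg
Dose = 21.9 mcg/kg/min × 10.90909 kg = 238.9091 mcg/min
238.9091 mcg/min × 60 min/hr = 14334.55 mcg/hr
Concentration = 1894 mg ÷ 33 mL = 57.39394 mg/mL = 57393.94 mcg/mL
Rate = 14334.55 mcg/hr ÷ 57393.94 mcg/mL = 0.2497571 mL/hr
Volume infused so far = 0.2497571 mL/hr × 8.2 hr = 2.048008 mL
Volume remaining = 33 − 2.048008 = 30.95199 mL
New rate:
Dose = 77 mcg/kg/min × 10.90909 kg = 840 mcg/min
840 mcg/min × 60 min/hr = 50400 mcg/hr
Rate = 50400 mcg/hr ÷ 57393.94 mcg/mL = 0.8781415 mL/hr
Time remaining = 30.95199 mL ÷ 0.8781415 mL/hr = 35.24716 hr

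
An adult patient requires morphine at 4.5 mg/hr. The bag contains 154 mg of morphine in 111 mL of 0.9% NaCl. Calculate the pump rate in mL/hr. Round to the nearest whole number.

Concentration = 154 mg ÷ 111 mL = 1.387387 mg/mL
Rate = 4.5 mg/hr ÷ 1.387387 mg/mL = 3.243506 mL/hr

3 mL/hr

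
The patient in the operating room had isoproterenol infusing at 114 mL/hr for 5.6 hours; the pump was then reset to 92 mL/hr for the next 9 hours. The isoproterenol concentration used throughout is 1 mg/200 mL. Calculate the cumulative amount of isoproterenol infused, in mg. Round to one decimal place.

7.3 mg

Concentration = 1 mg ÷ 200 mL = 0.005 mg/mL
Stage 1: 114 mL/hr × 5.6 hr = 638.4 mL → 638.4 mL × 0.005 mg/mL = 3.192 mg
Stage 2: 92 mL/hr × 9 hr = 828 mL → 828 mL × 0.005 mg/mL = 4.14 mg
Total = 3.192 + 4.14 = 7.332 mg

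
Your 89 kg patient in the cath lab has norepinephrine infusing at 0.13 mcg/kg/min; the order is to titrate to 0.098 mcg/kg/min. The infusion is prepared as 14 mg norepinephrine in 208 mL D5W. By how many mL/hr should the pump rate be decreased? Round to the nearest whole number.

At the current dose:
Dose = 0.13 mcg/kg/min × 89 kg = 11.57 mcg/min
11.57 mcg/min × 60 min/hr = 694.2 mcg/hr
Concentration = 14 mg ÷ 208 mL = 0.06730769 mg/mL = 67.30769 mcg/mL
Rate = 694.2 mcg/hr ÷ 67.30769 mcg/mL = 10.31383 mL/hr
At the new dose:
Dose = 0.098 mcg/kg/min × 89 kg = 8.722 mcg/min
8.722 mcg/min × 60 min/hr = 523.32 mcg/hr
Rate = 523.32 mcg/hr ÷ 67.30769 mcg/mL = 7.77504 mL/hr
Change = 7.77504 − 10.31383 = -2.538789 mL/hr → 2.538789 mL/hr decrease

3 mL/hr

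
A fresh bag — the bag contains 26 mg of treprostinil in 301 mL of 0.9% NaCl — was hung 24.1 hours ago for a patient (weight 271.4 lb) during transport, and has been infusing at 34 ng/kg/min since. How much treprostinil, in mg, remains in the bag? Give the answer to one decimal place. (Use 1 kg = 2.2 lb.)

Weight = 271.4 lb ÷ 2.2 lb/kg = 123.3636 kg
Dose = 34 ng/kg/min × 123.3636 kg = 4194.364 ng/min
4194.364 ng/min × 60 min/hr = 251661.8 ng/hr
Concentration = 26 mg ÷ 301 mL = 0.08637874 mg/mL = 86378.74 ng/mL
Rate = 251661.8 ng/hr ÷ 86378.74 ng/mL = 2.91347 mL/hr
Volume infused = 2.91347 mL/hr × 24.1 hr = 70.21462 mL
Volume remaining = 301 − 70.21462 = 230.7854 mL
Drug remaining = 230.7854 mL × 86378.74 ng/mL = 19934950 ng = 19.93495 mg

19.9 mg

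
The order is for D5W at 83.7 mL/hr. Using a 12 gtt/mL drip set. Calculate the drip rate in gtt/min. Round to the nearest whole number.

17 gtt/min

83.7 mL/hr ÷ 60 min/hr = 1.395 mL/min
1.395 mL/min × 12 gtt/mL = 16.74 gtt/min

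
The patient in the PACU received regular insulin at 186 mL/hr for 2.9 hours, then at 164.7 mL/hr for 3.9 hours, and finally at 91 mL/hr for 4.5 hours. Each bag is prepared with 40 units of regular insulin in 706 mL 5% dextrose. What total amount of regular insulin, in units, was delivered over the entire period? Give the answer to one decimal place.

Concentration = 40 units ÷ 706 mL = 0.05665722 units/mL
Stage 1: 186 mL/hr × 2.9 hr = 539.4 mL → 539.4 mL × 0.05665722 units/mL = 30.56091 units
Stage 2: 164.7 mL/hr × 3.9 hr = 642.33 mL → 642.33 mL × 0.05665722 units/mL = 36.39263 units
Stage 3: 91 mL/hr × 4.5 hr = 409.5 mL → 409.5 mL × 0.05665722 units/mL = 23.20113 units
Total = 30.56091 + 36.39263 + 23.20113 = 90.15467 units

90.2 units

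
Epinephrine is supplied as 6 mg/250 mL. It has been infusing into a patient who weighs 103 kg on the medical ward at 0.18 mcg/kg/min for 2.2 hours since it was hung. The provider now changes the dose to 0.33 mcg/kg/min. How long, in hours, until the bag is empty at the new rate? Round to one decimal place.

Initial rate:
Dose = 0.18 mcg/kg/min × 103 kg = 18.54 mcg/min
18.54 mcg/min × 60 min/hr = 1112.4 mcg/hr
Concentration = 6 mg ÷ 250 mL = 0.024 mg/mL = 24 mcg/mL
Rate = 1112.4 mcg/hr ÷ 24 mcg/mL = 46.35 mL/hr
Volume infused so far = 46.35 mL/hr × 2.2 hr = 101.97 mL
Volume remaining = 250 − 101.97 = 148.03 mL
New rate:
Dose = 0.33 mcg/kg/min × 103 kg = 33.99 mcg/min
33.99 mcg/min × 60 min/hr = 2039.4 mcg/hr
Rate = 2039.4 mcg/hr ÷ 24 mcg/mL = 84.975 mL/hr
Time remaining = 148.03 mL ÷ 84.975 mL/hr = 1.742042 hr

1.7 hours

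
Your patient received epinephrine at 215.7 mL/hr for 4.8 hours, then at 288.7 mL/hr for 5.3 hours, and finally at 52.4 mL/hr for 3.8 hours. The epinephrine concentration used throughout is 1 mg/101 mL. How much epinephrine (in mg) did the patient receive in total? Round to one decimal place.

27.4 mg

Concentration = 1 mg ÷ 101 mL = 0.00990099 mg/mL
Stage 1: 215.7 mL/hr × 4.8 hr = 1035.36 mL → 1035.36 mL × 0.00990099 mg/mL = 10.25109 mg
Stage 2: 288.7 mL/hr × 5.3 hr = 1530.11 mL → 1530.11 mL × 0.00990099 mg/mL = 15.1496 mg
Stage 3: 52.4 mL/hr × 3.8 hr = 199.12 mL → 199.12 mL × 0.00990099 mg/mL = 1.971485 mg
Total = 10.25109 + 15.1496 + 1.971485 = 27.37218 mg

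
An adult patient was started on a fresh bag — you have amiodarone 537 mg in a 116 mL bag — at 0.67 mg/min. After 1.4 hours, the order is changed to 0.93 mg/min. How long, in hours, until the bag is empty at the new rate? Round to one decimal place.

8.6 hours

Initial rate:
0.67 mg/min × 60 min/hr = 40.2 mg/hr
Concentration = 537 mg ÷ 116 mL = 4.62931 mg/mL
Rate = 40.2 mg/hr ÷ 4.62931 mg/mL = 8.683799 mL/hr
Volume infused so far = 8.683799 mL/hr × 1.4 hr = 12.15732 mL
Volume remaining = 116 − 12.15732 = 103.8427 mL
New rate:
0.93 mg/min × 60 min/hr = 55.8 mg/hr
Rate = 55.8 mg/hr ÷ 4.62931 mg/mL = 12.05363 mL/hr
Time remaining = 103.8427 mL ÷ 12.05363 mL/hr = 8.615054 hr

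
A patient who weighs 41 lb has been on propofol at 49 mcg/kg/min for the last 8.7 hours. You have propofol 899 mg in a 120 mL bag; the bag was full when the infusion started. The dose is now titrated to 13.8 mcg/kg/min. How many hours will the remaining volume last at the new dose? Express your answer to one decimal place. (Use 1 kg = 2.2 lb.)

Initial rate:
Weight = 41 lb ÷ 2.2 lb/kg = 18.63636 kg
Dose = 49 mcg/kg/min × 18.63636 kg = 913.1818 mcg/min
913.1818 mcg/min × 60 min/hr = 54790.91 mcg/hr
Concentration = 899 mg ÷ 120 mL = 7.491667 mg/mL = 7491.667 mcg/mL
Rate = 54790.91 mcg/hr ÷ 7491.667 mcg/mL = 7.313581 mL/hr
Volume infused so far = 7.313581 mL/hr × 8.7 hr = 63.62815 mL
Volume remaining = 120 − 63.62815 = 56.37185 mL
New rate:
Dose = 13.8 mcg/kg/min × 18.63636 kg = 257.1818 mcg/min
257.1818 mcg/min × 60 min/hr = 15430.91 mcg/hr
Rate = 15430.91 mcg/hr ÷ 7491.667 mcg/mL = 2.059743 mL/hr
Time remaining = 56.37185 mL ÷ 2.059743 mL/hr = 27.36839 hr

27.4 hours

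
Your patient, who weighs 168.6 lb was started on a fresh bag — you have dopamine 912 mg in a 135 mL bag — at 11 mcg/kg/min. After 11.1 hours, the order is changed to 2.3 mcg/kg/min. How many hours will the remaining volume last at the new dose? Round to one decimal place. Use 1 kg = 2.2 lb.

Initial rate:
Weight = 168.6 lb ÷ 2.2 lb/kg = 76.63636 kg
Dose = 11 mcg/kg/min × 76.63636 kg = 843 mcg/min
843 mcg/min × 60 min/hr = 50580 mcg/hr
Concentration = 912 mg ÷ 135 mL = 6.755556 mg/mL = 6755.556 mcg/mL
Rate = 50580 mcg/hr ÷ 6755.556 mcg/mL = 7.487171 mL/hr
Volume infused so far = 7.487171 mL/hr × 11.1 hr = 83.1076 mL
Volume remaining = 135 − 83.1076 = 51.8924 mL
New rate:
Dose = 2.3 mcg/kg/min × 76.63636 kg = 176.2636 mcg/min
176.2636 mcg/min × 60 min/hr = 10575.82 mcg/hr
Rate = 10575.82 mcg/hr ÷ 6755.556 mcg/mL = 1.565499 mL/hr
Time remaining = 51.8924 mL ÷ 1.565499 mL/hr = 33.14751 hr

33.1 hours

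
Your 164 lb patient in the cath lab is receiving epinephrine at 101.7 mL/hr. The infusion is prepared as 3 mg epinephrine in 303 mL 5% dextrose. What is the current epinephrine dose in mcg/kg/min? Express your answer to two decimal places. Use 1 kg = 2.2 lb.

0.23 mcg/kg/min

Weight = 164 lb ÷ 2.2 lb/kg = 74.54545 kg
Concentration = 3 mg ÷ 303 mL = 0.00990099 mg/mL = 9.90099 mcg/mL
Drug rate = 101.7 mL/hr × 9.90099 mcg/mL = 1006.931 mcg/hr
1006.931 mcg/hr ÷ 60 min/hr = 16.78218 mcg/min
16.78218 mcg/min ÷ 74.54545 kg = 0.2251268 mcg/kg/min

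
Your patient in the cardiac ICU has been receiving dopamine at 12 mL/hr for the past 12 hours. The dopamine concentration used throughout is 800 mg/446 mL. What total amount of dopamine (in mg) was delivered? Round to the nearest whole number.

Concentration = 800 mg ÷ 446 mL = 1.793722 mg/mL = 1793.722 mcg/mL
Drug rate = 12 mL/hr × 1793.722 mcg/mL = 21524.66 mcg/hr
Total = 21524.66 mcg/hr × 12 hr = 258296 mcg = 258.296 mg

258 mg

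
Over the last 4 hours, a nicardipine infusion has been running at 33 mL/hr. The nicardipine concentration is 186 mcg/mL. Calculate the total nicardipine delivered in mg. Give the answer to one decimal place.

Concentration = 186 mcg/mL = 0.186 mg/mL
Drug rate = 33 mL/hr × 0.186 mg/mL = 6.138 mg/hr
Total = 6.138 mg/hr × 4 hr = 24.552 mg

24.6 mg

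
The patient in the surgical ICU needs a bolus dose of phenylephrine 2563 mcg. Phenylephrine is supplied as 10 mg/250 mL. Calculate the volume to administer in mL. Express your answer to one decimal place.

64.1 mL

Concentration = 10 mg ÷ 250 mL = 0.04 mg/mL = 40 mcg/mL
Volume = 2563 mcg ÷ 40 mcg/mL = 64.075 mL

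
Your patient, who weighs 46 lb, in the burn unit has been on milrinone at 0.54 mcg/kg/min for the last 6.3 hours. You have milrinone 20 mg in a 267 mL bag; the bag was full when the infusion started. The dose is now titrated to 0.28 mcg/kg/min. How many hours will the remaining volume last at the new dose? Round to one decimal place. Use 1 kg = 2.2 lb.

Initial rate:
Weight = 46 lb ÷ 2.2 lb/kg = 20.90909 kg
Dose = 0.54 mcg/kg/min × 20.90909 kg = 11.29091 mcg/min
11.29091 mcg/min × 60 min/hr = 677.4545 mcg/hr
Concentration = 20 mg ÷ 267 mL = 0.07490637 mg/mL = 74.90637 mcg/mL
Rate = 677.4545 mcg/hr ÷ 74.90637 mcg/mL = 9.044018 mL/hr
Volume infused so far = 9.044018 mL/hr × 6.3 hr = 56.97731 mL
Volume remaining = 267 − 56.97731 = 210.0227 mL
New rate:
Dose = 0.28 mcg/kg/min × 20.90909 kg = 5.854545 mcg/min
5.854545 mcg/min × 60 min/hr = 351.2727 mcg/hr
Rate = 351.2727 mcg/hr ÷ 74.90637 mcg/mL = 4.689491 mL/hr
Time remaining = 210.0227 mL ÷ 4.689491 mL/hr = 44.78582 hr

44.8 hours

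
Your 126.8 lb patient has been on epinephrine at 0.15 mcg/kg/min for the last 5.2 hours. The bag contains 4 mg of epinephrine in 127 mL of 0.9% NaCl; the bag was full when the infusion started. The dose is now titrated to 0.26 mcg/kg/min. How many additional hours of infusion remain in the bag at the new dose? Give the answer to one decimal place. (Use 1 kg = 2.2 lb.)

1.4 hours

Initial rate:
Weight = 126.8 lb ÷ 2.2 lb/kg = 57.63636 kg
Dose = 0.15 mcg/kg/min × 57.63636 kg = 8.645455 mcg/min
8.645455 mcg/min × 60 min/hr = 518.7273 mcg/hr
Concentration = 4 mg ÷ 127 mL = 0.03149606 mg/mL = 31.49606 mcg/mL
Rate = 518.7273 mcg/hr ÷ 31.49606 mcg/mL = 16.46959 mL/hr
Volume infused so far = 16.46959 mL/hr × 5.2 hr = 85.64187 mL
Volume remaining = 127 − 85.64187 = 41.35813 mL
New rate:
Dose = 0.26 mcg/kg/min × 57.63636 kg = 14.98545 mcg/min
14.98545 mcg/min × 60 min/hr = 899.1273 mcg/hr
Rate = 899.1273 mcg/hr ÷ 31.49606 mcg/mL = 28.54729 mL/hr
Time remaining = 41.35813 mL ÷ 28.54729 mL/hr = 1.448758 hr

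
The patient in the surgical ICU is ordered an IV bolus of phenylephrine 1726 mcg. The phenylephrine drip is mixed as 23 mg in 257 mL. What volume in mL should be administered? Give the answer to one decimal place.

Concentration = 23 mg ÷ 257 mL = 0.08949416 mg/mL = 89.49416 mcg/mL
Volume = 1726 mcg ÷ 89.49416 mcg/mL = 19.28617 mL

19.3 mL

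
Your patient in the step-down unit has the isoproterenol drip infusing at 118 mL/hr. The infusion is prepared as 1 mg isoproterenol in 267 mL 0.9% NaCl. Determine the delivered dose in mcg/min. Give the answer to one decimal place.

7.4 mcg/min

Concentration = 1 mg ÷ 267 mL = 0.003745318 mg/mL = 3.745318 mcg/mL
Drug rate = 118 mL/hr × 3.745318 mcg/mL = 441.9476 mcg/hr
441.9476 mcg/hr ÷ 60 min/hr = 7.365793 mcg/min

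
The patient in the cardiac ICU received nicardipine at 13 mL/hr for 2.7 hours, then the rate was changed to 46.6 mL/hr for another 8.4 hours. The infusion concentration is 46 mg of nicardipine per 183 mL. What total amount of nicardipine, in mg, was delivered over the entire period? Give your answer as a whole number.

107 mg

Concentration = 46 mg ÷ 183 mL = 0.2513661 mg/mL
Stage 1: 13 mL/hr × 2.7 hr = 35.1 mL → 35.1 mL × 0.2513661 mg/mL = 8.822951 mg
Stage 2: 46.6 mL/hr × 8.4 hr = 391.44 mL → 391.44 mL × 0.2513661 mg/mL = 98.39475 mg
Total = 8.822951 + 98.39475 = 107.2177 mg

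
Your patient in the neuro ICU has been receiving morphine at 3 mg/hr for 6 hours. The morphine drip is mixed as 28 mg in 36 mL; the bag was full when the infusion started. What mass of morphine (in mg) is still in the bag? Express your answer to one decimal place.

Concentration = 28 mg ÷ 36 mL = 0.7777778 mg/mL
Rate = 3 mg/hr ÷ 0.7777778 mg/mL = 3.857143 mL/hr
Volume infused = 3.857143 mL/hr × 6 hr = 23.14286 mL
Volume remaining = 36 − 23.14286 = 12.85714 mL
Drug remaining = 12.85714 mL × 0.7777778 mg/mL = 10 mg

10.0 mg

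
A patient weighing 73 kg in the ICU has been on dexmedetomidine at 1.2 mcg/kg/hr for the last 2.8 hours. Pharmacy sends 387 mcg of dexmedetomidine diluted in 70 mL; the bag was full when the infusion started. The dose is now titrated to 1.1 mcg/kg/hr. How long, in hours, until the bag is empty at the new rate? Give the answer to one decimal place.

1.8 hours

Initial rate:
Dose = 1.2 mcg/kg/hr × 73 kg = 87.6 mcg/hr
Concentration = 387 mcg ÷ 70 mL = 5.528571 mcg/mL
Rate = 87.6 mcg/hr ÷ 5.528571 mcg/mL = 15.84496 mL/hr
Volume infused so far = 15.84496 mL/hr × 2.8 hr = 44.36589 mL
Volume remaining = 70 − 44.36589 = 25.63411 mL
New rate:
Dose = 1.1 mcg/kg/hr × 73 kg = 80.3 mcg/hr
Rate = 80.3 mcg/hr ÷ 5.528571 mcg/mL = 14.52455 mL/hr
Time remaining = 25.63411 mL ÷ 14.52455 mL/hr = 1.764882 hr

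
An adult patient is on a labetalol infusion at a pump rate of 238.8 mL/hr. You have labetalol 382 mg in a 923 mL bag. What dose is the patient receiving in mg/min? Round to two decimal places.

1.65 mg/min

Concentration = 382 mg ÷ 923 mL = 0.4138678 mg/mL
Drug rate = 238.8 mL/hr × 0.4138678 mg/mL = 98.83164 mg/hr
98.83164 mg/hr ÷ 60 min/hr = 1.647194 mg/min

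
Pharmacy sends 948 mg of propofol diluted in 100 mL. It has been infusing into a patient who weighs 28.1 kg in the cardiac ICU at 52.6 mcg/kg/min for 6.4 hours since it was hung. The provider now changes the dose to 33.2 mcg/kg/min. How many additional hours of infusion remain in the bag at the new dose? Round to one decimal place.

6.8 hours

Initial rate:
Dose = 52.6 mcg/kg/min × 28.1 kg = 1478.06 mcg/min
1478.06 mcg/min × 60 min/hr = 88683.6 mcg/hr
Concentration = 948 mg ÷ 100 mL = 9.48 mg/mL = 9480 mcg/mL
Rate = 88683.6 mcg/hr ÷ 9480 mcg/mL = 9.35481 mL/hr
Volume infused so far = 9.35481 mL/hr × 6.4 hr = 59.87078 mL
Volume remaining = 100 − 59.87078 = 40.12922 mL
New rate:
Dose = 33.2 mcg/kg/min × 28.1 kg = 932.92 mcg/min
932.92 mcg/min × 60 min/hr = 55975.2 mcg/hr
Rate = 55975.2 mcg/hr ÷ 9480 mcg/mL = 5.904557 mL/hr
Time remaining = 40.12922 mL ÷ 5.904557 mL/hr = 6.796313 hr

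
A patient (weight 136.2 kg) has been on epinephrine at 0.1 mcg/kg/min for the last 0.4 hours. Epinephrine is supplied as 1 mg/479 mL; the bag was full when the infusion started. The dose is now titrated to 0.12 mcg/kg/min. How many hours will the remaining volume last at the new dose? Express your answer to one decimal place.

Initial rate:
Dose = 0.1 mcg/kg/min × 136.2 kg = 13.62 mcg/min
13.62 mcg/min × 60 min/hr = 817.2 mcg/hr
Concentration = 1 mg ÷ 479 mL = 0.002087683 mg/mL = 2.087683 mcg/mL
Rate = 817.2 mcg/hr ÷ 2.087683 mcg/mL = 391.4388 mL/hr
Volume infused so far = 391.4388 mL/hr × 0.4 hr = 156.5755 mL
Volume remaining = 479 − 156.5755 = 322.4245 mL
New rate:
Dose = 0.12 mcg/kg/min × 136.2 kg = 16.344 mcg/min
16.344 mcg/min × 60 min/hr = 980.64 mcg/hr
Rate = 980.64 mcg/hr ÷ 2.087683 mcg/mL = 469.7266 mL/hr
Time remaining = 322.4245 mL ÷ 469.7266 mL/hr = 0.6864089 hr

0.7 hours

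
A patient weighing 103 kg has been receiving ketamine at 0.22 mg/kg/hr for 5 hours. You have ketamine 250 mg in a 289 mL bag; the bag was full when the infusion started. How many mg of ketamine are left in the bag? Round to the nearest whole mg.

Dose = 0.22 mg/kg/hr × 103 kg = 22.66 mg/hr
Concentration = 250 mg ÷ 289 mL = 0.8650519 mg/mL
Rate = 22.66 mg/hr ÷ 0.8650519 mg/mL = 26.19496 mL/hr
Volume infused = 26.19496 mL/hr × 5 hr = 130.9748 mL
Volume remaining = 289 − 130.9748 = 158.0252 mL
Drug remaining = 158.0252 mL × 0.8650519 mg/mL = 136.7 mg

137 mg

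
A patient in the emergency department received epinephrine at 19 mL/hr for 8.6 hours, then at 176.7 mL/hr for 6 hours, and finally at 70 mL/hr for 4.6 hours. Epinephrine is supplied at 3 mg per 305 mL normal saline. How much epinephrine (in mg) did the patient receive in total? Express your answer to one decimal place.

Concentration = 3 mg ÷ 305 mL = 0.009836066 mg/mL
Stage 1: 19 mL/hr × 8.6 hr = 163.4 mL → 163.4 mL × 0.009836066 mg/mL = 1.607213 mg
Stage 2: 176.7 mL/hr × 6 hr = 1060.2 mL → 1060.2 mL × 0.009836066 mg/mL = 10.4282 mg
Stage 3: 70 mL/hr × 4.6 hr = 322 mL → 322 mL × 0.009836066 mg/mL = 3.167213 mg
Total = 1.607213 + 10.4282 + 3.167213 = 15.20262 mg

15.2 mg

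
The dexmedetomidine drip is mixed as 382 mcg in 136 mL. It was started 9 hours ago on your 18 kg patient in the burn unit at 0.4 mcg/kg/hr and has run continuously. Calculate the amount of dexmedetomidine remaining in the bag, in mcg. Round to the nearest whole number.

317 mcg

Dose = 0.4 mcg/kg/hr × 18 kg = 7.2 mcg/hr
Concentration = 382 mcg ÷ 136 mL = 2.808824 mcg/mL
Rate = 7.2 mcg/hr ÷ 2.808824 mcg/mL = 2.563351 mL/hr
Volume infused = 2.563351 mL/hr × 9 hr = 23.07016 mL
Volume remaining = 136 − 23.07016 = 112.9298 mL
Drug remaining = 112.9298 mL × 2.808824 mcg/mL = 317.2 mcg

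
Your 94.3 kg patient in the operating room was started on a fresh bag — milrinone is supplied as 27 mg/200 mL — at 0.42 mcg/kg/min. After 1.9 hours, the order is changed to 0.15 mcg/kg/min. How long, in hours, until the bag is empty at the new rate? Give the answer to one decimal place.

26.5 hours

Initial rate:
Dose = 0.42 mcg/kg/min × 94.3 kg = 39.606 mcg/min
39.606 mcg/min × 60 min/hr = 2376.36 mcg/hr
Concentration = 27 mg ÷ 200 mL = 0.135 mg/mL = 135 mcg/mL
Rate = 2376.36 mcg/hr ÷ 135 mcg/mL = 17.60267 mL/hr
Volume infused so far = 17.60267 mL/hr × 1.9 hr = 33.44507 mL
Volume remaining = 200 − 33.44507 = 166.5549 mL
New rate:
Dose = 0.15 mcg/kg/min × 94.3 kg = 14.145 mcg/min
14.145 mcg/min × 60 min/hr = 848.7 mcg/hr
Rate = 848.7 mcg/hr ÷ 135 mcg/mL = 6.286667 mL/hr
Time remaining = 166.5549 mL ÷ 6.286667 mL/hr = 26.49336 hr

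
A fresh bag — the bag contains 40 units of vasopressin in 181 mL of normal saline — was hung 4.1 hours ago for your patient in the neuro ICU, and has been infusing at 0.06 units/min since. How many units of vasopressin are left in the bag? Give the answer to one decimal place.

25.2 units

0.06 units/min × 60 min/hr = 3.6 units/hr
Concentration = 40 units ÷ 181 mL = 0.2209945 units/mL
Rate = 3.6 units/hr ÷ 0.2209945 units/mL = 16.29 mL/hr
Volume infused = 16.29 mL/hr × 4.1 hr = 66.789 mL
Volume remaining = 181 − 66.789 = 114.211 mL
Drug remaining = 114.211 mL × 0.2209945 units/mL = 25.24 units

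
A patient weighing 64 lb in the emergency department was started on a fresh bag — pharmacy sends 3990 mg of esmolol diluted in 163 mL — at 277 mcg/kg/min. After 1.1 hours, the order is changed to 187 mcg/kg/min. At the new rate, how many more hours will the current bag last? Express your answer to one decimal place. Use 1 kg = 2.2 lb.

Initial rate:
Weight = 64 lb ÷ 2.2 lb/kg = 29.09091 kg
Dose = 277 mcg/kg/min × 29.09091 kg = 8058.182 mcg/min
8058.182 mcg/min × 60 min/hr = 483490.9 mcg/hr
Concentration = 3990 mg ÷ 163 mL = 24.47853 mg/mL = 24478.53 mcg/mL
Rate = 483490.9 mcg/hr ÷ 24478.53 mcg/mL = 19.75163 mL/hr
Volume infused so far = 19.75163 mL/hr × 1.1 hr = 21.7268 mL
Volume remaining = 163 − 21.7268 = 141.2732 mL
New rate:
Dose = 187 mcg/kg/min × 29.09091 kg = 5440 mcg/min
5440 mcg/min × 60 min/hr = 326400 mcg/hr
Rate = 326400 mcg/hr ÷ 24478.53 mcg/mL = 13.33414 mL/hr
Time remaining = 141.2732 mL ÷ 13.33414 mL/hr = 10.59485 hr

10.6 hours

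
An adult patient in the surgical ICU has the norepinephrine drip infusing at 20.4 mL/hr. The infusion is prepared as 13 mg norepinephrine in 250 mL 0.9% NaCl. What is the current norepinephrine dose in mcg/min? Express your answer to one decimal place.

17.7 mcg/min

Concentration = 13 mg ÷ 250 mL = 0.052 mg/mL = 52 mcg/mL
Drug rate = 20.4 mL/hr × 52 mcg/mL = 1060.8 mcg/hr
1060.8 mcg/hr ÷ 60 min/hr = 17.68 mcg/min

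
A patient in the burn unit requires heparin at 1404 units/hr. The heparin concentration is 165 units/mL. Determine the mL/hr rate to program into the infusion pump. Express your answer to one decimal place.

Rate = 1404 units/hr ÷ 165 units/mL = 8.509091 mL/hr

8.5 mL/hr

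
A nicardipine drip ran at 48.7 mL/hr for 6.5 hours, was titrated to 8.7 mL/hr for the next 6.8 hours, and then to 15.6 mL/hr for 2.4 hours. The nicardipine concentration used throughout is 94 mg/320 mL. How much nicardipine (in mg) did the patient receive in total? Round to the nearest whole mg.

121 mg

Concentration = 94 mg ÷ 320 mL = 0.29375 mg/mL
Stage 1: 48.7 mL/hr × 6.5 hr = 316.55 mL → 316.55 mL × 0.29375 mg/mL = 92.98656 mg
Stage 2: 8.7 mL/hr × 6.8 hr = 59.16 mL → 59.16 mL × 0.29375 mg/mL = 17.37825 mg
Stage 3: 15.6 mL/hr × 2.4 hr = 37.44 mL → 37.44 mL × 0.29375 mg/mL = 10.998 mg
Total = 92.98656 + 17.37825 + 10.998 = 121.3628 mg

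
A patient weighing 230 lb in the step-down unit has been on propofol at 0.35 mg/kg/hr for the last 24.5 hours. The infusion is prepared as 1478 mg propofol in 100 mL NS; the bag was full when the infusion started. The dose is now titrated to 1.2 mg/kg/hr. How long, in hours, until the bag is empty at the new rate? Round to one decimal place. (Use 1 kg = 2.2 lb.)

4.6 hours

Initial rate:
Weight = 230 lb ÷ 2.2 lb/kg = 104.5455 kg
Dose = 0.35 mg/kg/hr × 104.5455 kg = 36.59091 mg/hr
Concentration = 1478 mg ÷ 100 mL = 14.78 mg/mL
Rate = 36.59091 mg/hr ÷ 14.78 mg/mL = 2.475704 mL/hr
Volume infused so far = 2.475704 mL/hr × 24.5 hr = 60.65475 mL
Volume remaining = 100 − 60.65475 = 39.34525 mL
New rate:
Dose = 1.2 mg/kg/hr × 104.5455 kg = 125.4545 mg/hr
Rate = 125.4545 mg/hr ÷ 14.78 mg/mL = 8.488129 mL/hr
Time remaining = 39.34525 mL ÷ 8.488129 mL/hr = 4.635326 hr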